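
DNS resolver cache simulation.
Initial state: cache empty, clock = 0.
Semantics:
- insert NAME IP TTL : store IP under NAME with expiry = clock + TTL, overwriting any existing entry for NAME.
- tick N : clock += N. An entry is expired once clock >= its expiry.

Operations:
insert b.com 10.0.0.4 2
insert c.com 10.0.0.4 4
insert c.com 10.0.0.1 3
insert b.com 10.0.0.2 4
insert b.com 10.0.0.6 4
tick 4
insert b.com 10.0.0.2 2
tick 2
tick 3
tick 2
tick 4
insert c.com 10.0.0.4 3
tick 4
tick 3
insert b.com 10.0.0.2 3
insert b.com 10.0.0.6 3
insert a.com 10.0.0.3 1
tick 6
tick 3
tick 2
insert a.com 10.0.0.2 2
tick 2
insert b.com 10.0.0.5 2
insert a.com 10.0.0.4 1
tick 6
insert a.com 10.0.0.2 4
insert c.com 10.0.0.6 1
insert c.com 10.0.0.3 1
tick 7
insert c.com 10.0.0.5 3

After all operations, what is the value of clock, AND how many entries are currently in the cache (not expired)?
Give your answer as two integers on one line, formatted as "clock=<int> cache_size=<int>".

Op 1: insert b.com -> 10.0.0.4 (expiry=0+2=2). clock=0
Op 2: insert c.com -> 10.0.0.4 (expiry=0+4=4). clock=0
Op 3: insert c.com -> 10.0.0.1 (expiry=0+3=3). clock=0
Op 4: insert b.com -> 10.0.0.2 (expiry=0+4=4). clock=0
Op 5: insert b.com -> 10.0.0.6 (expiry=0+4=4). clock=0
Op 6: tick 4 -> clock=4. purged={b.com,c.com}
Op 7: insert b.com -> 10.0.0.2 (expiry=4+2=6). clock=4
Op 8: tick 2 -> clock=6. purged={b.com}
Op 9: tick 3 -> clock=9.
Op 10: tick 2 -> clock=11.
Op 11: tick 4 -> clock=15.
Op 12: insert c.com -> 10.0.0.4 (expiry=15+3=18). clock=15
Op 13: tick 4 -> clock=19. purged={c.com}
Op 14: tick 3 -> clock=22.
Op 15: insert b.com -> 10.0.0.2 (expiry=22+3=25). clock=22
Op 16: insert b.com -> 10.0.0.6 (expiry=22+3=25). clock=22
Op 17: insert a.com -> 10.0.0.3 (expiry=22+1=23). clock=22
Op 18: tick 6 -> clock=28. purged={a.com,b.com}
Op 19: tick 3 -> clock=31.
Op 20: tick 2 -> clock=33.
Op 21: insert a.com -> 10.0.0.2 (expiry=33+2=35). clock=33
Op 22: tick 2 -> clock=35. purged={a.com}
Op 23: insert b.com -> 10.0.0.5 (expiry=35+2=37). clock=35
Op 24: insert a.com -> 10.0.0.4 (expiry=35+1=36). clock=35
Op 25: tick 6 -> clock=41. purged={a.com,b.com}
Op 26: insert a.com -> 10.0.0.2 (expiry=41+4=45). clock=41
Op 27: insert c.com -> 10.0.0.6 (expiry=41+1=42). clock=41
Op 28: insert c.com -> 10.0.0.3 (expiry=41+1=42). clock=41
Op 29: tick 7 -> clock=48. purged={a.com,c.com}
Op 30: insert c.com -> 10.0.0.5 (expiry=48+3=51). clock=48
Final clock = 48
Final cache (unexpired): {c.com} -> size=1

Answer: clock=48 cache_size=1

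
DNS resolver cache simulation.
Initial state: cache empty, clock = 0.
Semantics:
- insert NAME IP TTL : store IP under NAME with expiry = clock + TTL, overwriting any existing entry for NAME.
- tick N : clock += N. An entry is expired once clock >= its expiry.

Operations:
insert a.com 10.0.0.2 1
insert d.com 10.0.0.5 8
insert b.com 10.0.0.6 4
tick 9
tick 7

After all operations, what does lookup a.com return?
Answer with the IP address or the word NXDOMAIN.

Op 1: insert a.com -> 10.0.0.2 (expiry=0+1=1). clock=0
Op 2: insert d.com -> 10.0.0.5 (expiry=0+8=8). clock=0
Op 3: insert b.com -> 10.0.0.6 (expiry=0+4=4). clock=0
Op 4: tick 9 -> clock=9. purged={a.com,b.com,d.com}
Op 5: tick 7 -> clock=16.
lookup a.com: not in cache (expired or never inserted)

Answer: NXDOMAIN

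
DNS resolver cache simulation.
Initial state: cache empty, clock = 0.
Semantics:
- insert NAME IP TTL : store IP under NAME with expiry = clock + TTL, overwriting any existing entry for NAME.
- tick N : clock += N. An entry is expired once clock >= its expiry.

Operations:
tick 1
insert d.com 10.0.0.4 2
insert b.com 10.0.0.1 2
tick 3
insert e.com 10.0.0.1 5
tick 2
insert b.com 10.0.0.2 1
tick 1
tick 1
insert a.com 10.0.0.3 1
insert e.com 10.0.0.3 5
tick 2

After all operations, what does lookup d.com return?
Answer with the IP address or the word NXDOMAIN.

Answer: NXDOMAIN

Derivation:
Op 1: tick 1 -> clock=1.
Op 2: insert d.com -> 10.0.0.4 (expiry=1+2=3). clock=1
Op 3: insert b.com -> 10.0.0.1 (expiry=1+2=3). clock=1
Op 4: tick 3 -> clock=4. purged={b.com,d.com}
Op 5: insert e.com -> 10.0.0.1 (expiry=4+5=9). clock=4
Op 6: tick 2 -> clock=6.
Op 7: insert b.com -> 10.0.0.2 (expiry=6+1=7). clock=6
Op 8: tick 1 -> clock=7. purged={b.com}
Op 9: tick 1 -> clock=8.
Op 10: insert a.com -> 10.0.0.3 (expiry=8+1=9). clock=8
Op 11: insert e.com -> 10.0.0.3 (expiry=8+5=13). clock=8
Op 12: tick 2 -> clock=10. purged={a.com}
lookup d.com: not in cache (expired or never inserted)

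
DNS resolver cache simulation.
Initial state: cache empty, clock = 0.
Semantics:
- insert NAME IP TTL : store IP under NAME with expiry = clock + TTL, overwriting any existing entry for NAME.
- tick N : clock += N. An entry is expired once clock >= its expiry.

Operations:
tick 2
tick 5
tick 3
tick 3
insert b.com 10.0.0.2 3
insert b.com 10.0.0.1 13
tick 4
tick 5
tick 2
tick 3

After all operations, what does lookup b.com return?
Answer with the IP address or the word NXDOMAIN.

Answer: NXDOMAIN

Derivation:
Op 1: tick 2 -> clock=2.
Op 2: tick 5 -> clock=7.
Op 3: tick 3 -> clock=10.
Op 4: tick 3 -> clock=13.
Op 5: insert b.com -> 10.0.0.2 (expiry=13+3=16). clock=13
Op 6: insert b.com -> 10.0.0.1 (expiry=13+13=26). clock=13
Op 7: tick 4 -> clock=17.
Op 8: tick 5 -> clock=22.
Op 9: tick 2 -> clock=24.
Op 10: tick 3 -> clock=27. purged={b.com}
lookup b.com: not in cache (expired or never inserted)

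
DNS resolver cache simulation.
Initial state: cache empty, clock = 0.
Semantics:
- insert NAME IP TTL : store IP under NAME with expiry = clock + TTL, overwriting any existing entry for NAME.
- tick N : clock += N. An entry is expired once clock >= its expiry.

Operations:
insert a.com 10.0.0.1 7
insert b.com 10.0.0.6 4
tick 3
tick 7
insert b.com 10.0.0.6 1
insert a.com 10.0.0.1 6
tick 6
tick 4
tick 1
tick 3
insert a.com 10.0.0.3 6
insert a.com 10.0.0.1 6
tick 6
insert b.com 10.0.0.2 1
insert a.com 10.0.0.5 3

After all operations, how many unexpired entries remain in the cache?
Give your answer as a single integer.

Answer: 2

Derivation:
Op 1: insert a.com -> 10.0.0.1 (expiry=0+7=7). clock=0
Op 2: insert b.com -> 10.0.0.6 (expiry=0+4=4). clock=0
Op 3: tick 3 -> clock=3.
Op 4: tick 7 -> clock=10. purged={a.com,b.com}
Op 5: insert b.com -> 10.0.0.6 (expiry=10+1=11). clock=10
Op 6: insert a.com -> 10.0.0.1 (expiry=10+6=16). clock=10
Op 7: tick 6 -> clock=16. purged={a.com,b.com}
Op 8: tick 4 -> clock=20.
Op 9: tick 1 -> clock=21.
Op 10: tick 3 -> clock=24.
Op 11: insert a.com -> 10.0.0.3 (expiry=24+6=30). clock=24
Op 12: insert a.com -> 10.0.0.1 (expiry=24+6=30). clock=24
Op 13: tick 6 -> clock=30. purged={a.com}
Op 14: insert b.com -> 10.0.0.2 (expiry=30+1=31). clock=30
Op 15: insert a.com -> 10.0.0.5 (expiry=30+3=33). clock=30
Final cache (unexpired): {a.com,b.com} -> size=2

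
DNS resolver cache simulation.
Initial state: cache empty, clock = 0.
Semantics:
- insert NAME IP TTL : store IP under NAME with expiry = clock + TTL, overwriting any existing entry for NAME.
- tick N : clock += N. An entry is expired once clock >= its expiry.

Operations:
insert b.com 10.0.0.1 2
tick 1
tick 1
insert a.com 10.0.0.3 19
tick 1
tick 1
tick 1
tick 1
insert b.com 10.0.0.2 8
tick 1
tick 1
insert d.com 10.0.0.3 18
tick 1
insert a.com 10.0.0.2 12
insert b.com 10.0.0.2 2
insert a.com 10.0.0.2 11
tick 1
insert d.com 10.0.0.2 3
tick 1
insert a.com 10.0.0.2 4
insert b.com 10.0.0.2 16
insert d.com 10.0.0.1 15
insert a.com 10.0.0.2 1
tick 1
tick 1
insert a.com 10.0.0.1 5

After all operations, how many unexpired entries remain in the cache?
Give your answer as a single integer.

Op 1: insert b.com -> 10.0.0.1 (expiry=0+2=2). clock=0
Op 2: tick 1 -> clock=1.
Op 3: tick 1 -> clock=2. purged={b.com}
Op 4: insert a.com -> 10.0.0.3 (expiry=2+19=21). clock=2
Op 5: tick 1 -> clock=3.
Op 6: tick 1 -> clock=4.
Op 7: tick 1 -> clock=5.
Op 8: tick 1 -> clock=6.
Op 9: insert b.com -> 10.0.0.2 (expiry=6+8=14). clock=6
Op 10: tick 1 -> clock=7.
Op 11: tick 1 -> clock=8.
Op 12: insert d.com -> 10.0.0.3 (expiry=8+18=26). clock=8
Op 13: tick 1 -> clock=9.
Op 14: insert a.com -> 10.0.0.2 (expiry=9+12=21). clock=9
Op 15: insert b.com -> 10.0.0.2 (expiry=9+2=11). clock=9
Op 16: insert a.com -> 10.0.0.2 (expiry=9+11=20). clock=9
Op 17: tick 1 -> clock=10.
Op 18: insert d.com -> 10.0.0.2 (expiry=10+3=13). clock=10
Op 19: tick 1 -> clock=11. purged={b.com}
Op 20: insert a.com -> 10.0.0.2 (expiry=11+4=15). clock=11
Op 21: insert b.com -> 10.0.0.2 (expiry=11+16=27). clock=11
Op 22: insert d.com -> 10.0.0.1 (expiry=11+15=26). clock=11
Op 23: insert a.com -> 10.0.0.2 (expiry=11+1=12). clock=11
Op 24: tick 1 -> clock=12. purged={a.com}
Op 25: tick 1 -> clock=13.
Op 26: insert a.com -> 10.0.0.1 (expiry=13+5=18). clock=13
Final cache (unexpired): {a.com,b.com,d.com} -> size=3

Answer: 3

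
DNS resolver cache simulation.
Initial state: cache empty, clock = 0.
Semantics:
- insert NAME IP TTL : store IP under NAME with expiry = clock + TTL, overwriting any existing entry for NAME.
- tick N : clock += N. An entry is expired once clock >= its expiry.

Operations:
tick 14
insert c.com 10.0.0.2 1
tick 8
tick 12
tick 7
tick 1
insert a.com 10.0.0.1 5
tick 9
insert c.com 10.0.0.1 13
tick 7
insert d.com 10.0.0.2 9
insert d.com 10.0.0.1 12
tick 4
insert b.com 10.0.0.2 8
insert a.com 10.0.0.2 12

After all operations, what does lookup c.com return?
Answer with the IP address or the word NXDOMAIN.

Answer: 10.0.0.1

Derivation:
Op 1: tick 14 -> clock=14.
Op 2: insert c.com -> 10.0.0.2 (expiry=14+1=15). clock=14
Op 3: tick 8 -> clock=22. purged={c.com}
Op 4: tick 12 -> clock=34.
Op 5: tick 7 -> clock=41.
Op 6: tick 1 -> clock=42.
Op 7: insert a.com -> 10.0.0.1 (expiry=42+5=47). clock=42
Op 8: tick 9 -> clock=51. purged={a.com}
Op 9: insert c.com -> 10.0.0.1 (expiry=51+13=64). clock=51
Op 10: tick 7 -> clock=58.
Op 11: insert d.com -> 10.0.0.2 (expiry=58+9=67). clock=58
Op 12: insert d.com -> 10.0.0.1 (expiry=58+12=70). clock=58
Op 13: tick 4 -> clock=62.
Op 14: insert b.com -> 10.0.0.2 (expiry=62+8=70). clock=62
Op 15: insert a.com -> 10.0.0.2 (expiry=62+12=74). clock=62
lookup c.com: present, ip=10.0.0.1 expiry=64 > clock=62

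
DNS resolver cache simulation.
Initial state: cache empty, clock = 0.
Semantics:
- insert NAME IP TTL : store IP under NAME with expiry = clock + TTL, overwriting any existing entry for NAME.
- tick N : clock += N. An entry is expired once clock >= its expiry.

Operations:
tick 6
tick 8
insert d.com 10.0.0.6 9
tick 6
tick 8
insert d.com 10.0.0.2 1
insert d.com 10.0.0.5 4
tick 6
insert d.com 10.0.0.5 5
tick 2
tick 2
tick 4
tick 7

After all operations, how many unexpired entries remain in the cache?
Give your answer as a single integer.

Op 1: tick 6 -> clock=6.
Op 2: tick 8 -> clock=14.
Op 3: insert d.com -> 10.0.0.6 (expiry=14+9=23). clock=14
Op 4: tick 6 -> clock=20.
Op 5: tick 8 -> clock=28. purged={d.com}
Op 6: insert d.com -> 10.0.0.2 (expiry=28+1=29). clock=28
Op 7: insert d.com -> 10.0.0.5 (expiry=28+4=32). clock=28
Op 8: tick 6 -> clock=34. purged={d.com}
Op 9: insert d.com -> 10.0.0.5 (expiry=34+5=39). clock=34
Op 10: tick 2 -> clock=36.
Op 11: tick 2 -> clock=38.
Op 12: tick 4 -> clock=42. purged={d.com}
Op 13: tick 7 -> clock=49.
Final cache (unexpired): {} -> size=0

Answer: 0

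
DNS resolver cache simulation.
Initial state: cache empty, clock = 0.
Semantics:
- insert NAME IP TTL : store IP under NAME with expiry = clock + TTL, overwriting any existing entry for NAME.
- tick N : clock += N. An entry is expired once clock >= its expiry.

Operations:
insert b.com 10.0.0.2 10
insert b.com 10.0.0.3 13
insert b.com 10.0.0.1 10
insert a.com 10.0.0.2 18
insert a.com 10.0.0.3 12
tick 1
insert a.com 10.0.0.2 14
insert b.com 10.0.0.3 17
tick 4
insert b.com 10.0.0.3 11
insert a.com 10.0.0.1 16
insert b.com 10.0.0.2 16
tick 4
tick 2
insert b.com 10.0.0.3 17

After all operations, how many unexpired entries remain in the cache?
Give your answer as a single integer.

Op 1: insert b.com -> 10.0.0.2 (expiry=0+10=10). clock=0
Op 2: insert b.com -> 10.0.0.3 (expiry=0+13=13). clock=0
Op 3: insert b.com -> 10.0.0.1 (expiry=0+10=10). clock=0
Op 4: insert a.com -> 10.0.0.2 (expiry=0+18=18). clock=0
Op 5: insert a.com -> 10.0.0.3 (expiry=0+12=12). clock=0
Op 6: tick 1 -> clock=1.
Op 7: insert a.com -> 10.0.0.2 (expiry=1+14=15). clock=1
Op 8: insert b.com -> 10.0.0.3 (expiry=1+17=18). clock=1
Op 9: tick 4 -> clock=5.
Op 10: insert b.com -> 10.0.0.3 (expiry=5+11=16). clock=5
Op 11: insert a.com -> 10.0.0.1 (expiry=5+16=21). clock=5
Op 12: insert b.com -> 10.0.0.2 (expiry=5+16=21). clock=5
Op 13: tick 4 -> clock=9.
Op 14: tick 2 -> clock=11.
Op 15: insert b.com -> 10.0.0.3 (expiry=11+17=28). clock=11
Final cache (unexpired): {a.com,b.com} -> size=2

Answer: 2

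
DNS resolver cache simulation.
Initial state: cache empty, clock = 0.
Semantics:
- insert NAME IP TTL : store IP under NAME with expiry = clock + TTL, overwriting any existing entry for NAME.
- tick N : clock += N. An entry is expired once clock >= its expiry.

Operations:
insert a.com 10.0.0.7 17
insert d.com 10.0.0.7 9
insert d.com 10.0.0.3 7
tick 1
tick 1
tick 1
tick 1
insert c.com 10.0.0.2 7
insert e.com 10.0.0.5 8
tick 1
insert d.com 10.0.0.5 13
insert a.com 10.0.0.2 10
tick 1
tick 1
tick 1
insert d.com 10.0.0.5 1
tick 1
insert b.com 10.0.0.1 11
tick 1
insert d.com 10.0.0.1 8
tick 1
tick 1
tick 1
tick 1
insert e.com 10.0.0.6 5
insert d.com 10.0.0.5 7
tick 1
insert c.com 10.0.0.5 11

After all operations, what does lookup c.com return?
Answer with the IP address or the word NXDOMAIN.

Answer: 10.0.0.5

Derivation:
Op 1: insert a.com -> 10.0.0.7 (expiry=0+17=17). clock=0
Op 2: insert d.com -> 10.0.0.7 (expiry=0+9=9). clock=0
Op 3: insert d.com -> 10.0.0.3 (expiry=0+7=7). clock=0
Op 4: tick 1 -> clock=1.
Op 5: tick 1 -> clock=2.
Op 6: tick 1 -> clock=3.
Op 7: tick 1 -> clock=4.
Op 8: insert c.com -> 10.0.0.2 (expiry=4+7=11). clock=4
Op 9: insert e.com -> 10.0.0.5 (expiry=4+8=12). clock=4
Op 10: tick 1 -> clock=5.
Op 11: insert d.com -> 10.0.0.5 (expiry=5+13=18). clock=5
Op 12: insert a.com -> 10.0.0.2 (expiry=5+10=15). clock=5
Op 13: tick 1 -> clock=6.
Op 14: tick 1 -> clock=7.
Op 15: tick 1 -> clock=8.
Op 16: insert d.com -> 10.0.0.5 (expiry=8+1=9). clock=8
Op 17: tick 1 -> clock=9. purged={d.com}
Op 18: insert b.com -> 10.0.0.1 (expiry=9+11=20). clock=9
Op 19: tick 1 -> clock=10.
Op 20: insert d.com -> 10.0.0.1 (expiry=10+8=18). clock=10
Op 21: tick 1 -> clock=11. purged={c.com}
Op 22: tick 1 -> clock=12. purged={e.com}
Op 23: tick 1 -> clock=13.
Op 24: tick 1 -> clock=14.
Op 25: insert e.com -> 10.0.0.6 (expiry=14+5=19). clock=14
Op 26: insert d.com -> 10.0.0.5 (expiry=14+7=21). clock=14
Op 27: tick 1 -> clock=15. purged={a.com}
Op 28: insert c.com -> 10.0.0.5 (expiry=15+11=26). clock=15
lookup c.com: present, ip=10.0.0.5 expiry=26 > clock=15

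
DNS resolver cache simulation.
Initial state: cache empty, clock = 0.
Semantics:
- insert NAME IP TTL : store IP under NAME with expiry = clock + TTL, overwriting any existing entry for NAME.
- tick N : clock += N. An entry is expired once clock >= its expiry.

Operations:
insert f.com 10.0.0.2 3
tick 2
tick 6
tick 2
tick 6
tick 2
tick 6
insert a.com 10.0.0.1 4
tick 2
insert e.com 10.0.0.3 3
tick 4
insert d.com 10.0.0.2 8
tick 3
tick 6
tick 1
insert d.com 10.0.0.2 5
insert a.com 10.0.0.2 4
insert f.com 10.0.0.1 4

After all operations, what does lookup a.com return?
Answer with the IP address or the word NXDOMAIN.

Op 1: insert f.com -> 10.0.0.2 (expiry=0+3=3). clock=0
Op 2: tick 2 -> clock=2.
Op 3: tick 6 -> clock=8. purged={f.com}
Op 4: tick 2 -> clock=10.
Op 5: tick 6 -> clock=16.
Op 6: tick 2 -> clock=18.
Op 7: tick 6 -> clock=24.
Op 8: insert a.com -> 10.0.0.1 (expiry=24+4=28). clock=24
Op 9: tick 2 -> clock=26.
Op 10: insert e.com -> 10.0.0.3 (expiry=26+3=29). clock=26
Op 11: tick 4 -> clock=30. purged={a.com,e.com}
Op 12: insert d.com -> 10.0.0.2 (expiry=30+8=38). clock=30
Op 13: tick 3 -> clock=33.
Op 14: tick 6 -> clock=39. purged={d.com}
Op 15: tick 1 -> clock=40.
Op 16: insert d.com -> 10.0.0.2 (expiry=40+5=45). clock=40
Op 17: insert a.com -> 10.0.0.2 (expiry=40+4=44). clock=40
Op 18: insert f.com -> 10.0.0.1 (expiry=40+4=44). clock=40
lookup a.com: present, ip=10.0.0.2 expiry=44 > clock=40

Answer: 10.0.0.2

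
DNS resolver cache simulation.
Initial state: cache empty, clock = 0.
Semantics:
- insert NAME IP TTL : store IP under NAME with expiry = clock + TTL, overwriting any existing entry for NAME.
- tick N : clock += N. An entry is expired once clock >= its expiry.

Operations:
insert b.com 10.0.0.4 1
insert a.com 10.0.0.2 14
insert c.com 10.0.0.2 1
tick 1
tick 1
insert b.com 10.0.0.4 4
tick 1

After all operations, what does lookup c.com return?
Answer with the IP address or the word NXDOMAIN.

Op 1: insert b.com -> 10.0.0.4 (expiry=0+1=1). clock=0
Op 2: insert a.com -> 10.0.0.2 (expiry=0+14=14). clock=0
Op 3: insert c.com -> 10.0.0.2 (expiry=0+1=1). clock=0
Op 4: tick 1 -> clock=1. purged={b.com,c.com}
Op 5: tick 1 -> clock=2.
Op 6: insert b.com -> 10.0.0.4 (expiry=2+4=6). clock=2
Op 7: tick 1 -> clock=3.
lookup c.com: not in cache (expired or never inserted)

Answer: NXDOMAIN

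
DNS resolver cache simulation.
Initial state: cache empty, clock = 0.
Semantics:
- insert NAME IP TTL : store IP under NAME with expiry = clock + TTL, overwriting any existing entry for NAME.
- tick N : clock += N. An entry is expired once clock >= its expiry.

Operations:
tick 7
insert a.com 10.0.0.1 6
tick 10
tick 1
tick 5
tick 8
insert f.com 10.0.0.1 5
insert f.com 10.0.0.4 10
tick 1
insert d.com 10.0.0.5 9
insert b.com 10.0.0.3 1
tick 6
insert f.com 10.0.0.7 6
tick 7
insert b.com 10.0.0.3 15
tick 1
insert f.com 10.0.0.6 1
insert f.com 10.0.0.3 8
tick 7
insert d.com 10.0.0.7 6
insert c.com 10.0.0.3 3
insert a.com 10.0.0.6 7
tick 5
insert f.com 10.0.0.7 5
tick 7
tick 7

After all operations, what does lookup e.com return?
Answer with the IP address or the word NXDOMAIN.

Op 1: tick 7 -> clock=7.
Op 2: insert a.com -> 10.0.0.1 (expiry=7+6=13). clock=7
Op 3: tick 10 -> clock=17. purged={a.com}
Op 4: tick 1 -> clock=18.
Op 5: tick 5 -> clock=23.
Op 6: tick 8 -> clock=31.
Op 7: insert f.com -> 10.0.0.1 (expiry=31+5=36). clock=31
Op 8: insert f.com -> 10.0.0.4 (expiry=31+10=41). clock=31
Op 9: tick 1 -> clock=32.
Op 10: insert d.com -> 10.0.0.5 (expiry=32+9=41). clock=32
Op 11: insert b.com -> 10.0.0.3 (expiry=32+1=33). clock=32
Op 12: tick 6 -> clock=38. purged={b.com}
Op 13: insert f.com -> 10.0.0.7 (expiry=38+6=44). clock=38
Op 14: tick 7 -> clock=45. purged={d.com,f.com}
Op 15: insert b.com -> 10.0.0.3 (expiry=45+15=60). clock=45
Op 16: tick 1 -> clock=46.
Op 17: insert f.com -> 10.0.0.6 (expiry=46+1=47). clock=46
Op 18: insert f.com -> 10.0.0.3 (expiry=46+8=54). clock=46
Op 19: tick 7 -> clock=53.
Op 20: insert d.com -> 10.0.0.7 (expiry=53+6=59). clock=53
Op 21: insert c.com -> 10.0.0.3 (expiry=53+3=56). clock=53
Op 22: insert a.com -> 10.0.0.6 (expiry=53+7=60). clock=53
Op 23: tick 5 -> clock=58. purged={c.com,f.com}
Op 24: insert f.com -> 10.0.0.7 (expiry=58+5=63). clock=58
Op 25: tick 7 -> clock=65. purged={a.com,b.com,d.com,f.com}
Op 26: tick 7 -> clock=72.
lookup e.com: not in cache (expired or never inserted)

Answer: NXDOMAIN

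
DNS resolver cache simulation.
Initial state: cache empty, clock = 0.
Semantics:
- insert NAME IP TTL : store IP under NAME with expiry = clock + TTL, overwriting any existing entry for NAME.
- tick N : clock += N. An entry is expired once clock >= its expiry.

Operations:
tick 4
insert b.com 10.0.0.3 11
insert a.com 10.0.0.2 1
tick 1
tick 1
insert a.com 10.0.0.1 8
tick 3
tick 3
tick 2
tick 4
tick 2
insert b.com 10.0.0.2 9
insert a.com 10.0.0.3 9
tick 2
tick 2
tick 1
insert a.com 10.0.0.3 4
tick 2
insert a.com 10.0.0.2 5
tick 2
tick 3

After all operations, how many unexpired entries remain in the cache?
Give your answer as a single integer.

Op 1: tick 4 -> clock=4.
Op 2: insert b.com -> 10.0.0.3 (expiry=4+11=15). clock=4
Op 3: insert a.com -> 10.0.0.2 (expiry=4+1=5). clock=4
Op 4: tick 1 -> clock=5. purged={a.com}
Op 5: tick 1 -> clock=6.
Op 6: insert a.com -> 10.0.0.1 (expiry=6+8=14). clock=6
Op 7: tick 3 -> clock=9.
Op 8: tick 3 -> clock=12.
Op 9: tick 2 -> clock=14. purged={a.com}
Op 10: tick 4 -> clock=18. purged={b.com}
Op 11: tick 2 -> clock=20.
Op 12: insert b.com -> 10.0.0.2 (expiry=20+9=29). clock=20
Op 13: insert a.com -> 10.0.0.3 (expiry=20+9=29). clock=20
Op 14: tick 2 -> clock=22.
Op 15: tick 2 -> clock=24.
Op 16: tick 1 -> clock=25.
Op 17: insert a.com -> 10.0.0.3 (expiry=25+4=29). clock=25
Op 18: tick 2 -> clock=27.
Op 19: insert a.com -> 10.0.0.2 (expiry=27+5=32). clock=27
Op 20: tick 2 -> clock=29. purged={b.com}
Op 21: tick 3 -> clock=32. purged={a.com}
Final cache (unexpired): {} -> size=0

Answer: 0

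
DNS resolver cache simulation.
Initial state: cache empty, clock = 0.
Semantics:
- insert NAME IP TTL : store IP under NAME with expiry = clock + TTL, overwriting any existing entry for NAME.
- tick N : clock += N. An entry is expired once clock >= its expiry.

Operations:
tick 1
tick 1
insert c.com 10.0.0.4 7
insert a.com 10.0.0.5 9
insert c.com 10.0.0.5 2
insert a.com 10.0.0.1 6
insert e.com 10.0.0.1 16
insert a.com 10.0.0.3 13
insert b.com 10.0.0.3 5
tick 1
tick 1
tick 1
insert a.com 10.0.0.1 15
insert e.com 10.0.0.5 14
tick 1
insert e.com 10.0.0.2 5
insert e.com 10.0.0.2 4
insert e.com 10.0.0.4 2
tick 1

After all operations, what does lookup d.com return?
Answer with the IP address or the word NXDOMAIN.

Answer: NXDOMAIN

Derivation:
Op 1: tick 1 -> clock=1.
Op 2: tick 1 -> clock=2.
Op 3: insert c.com -> 10.0.0.4 (expiry=2+7=9). clock=2
Op 4: insert a.com -> 10.0.0.5 (expiry=2+9=11). clock=2
Op 5: insert c.com -> 10.0.0.5 (expiry=2+2=4). clock=2
Op 6: insert a.com -> 10.0.0.1 (expiry=2+6=8). clock=2
Op 7: insert e.com -> 10.0.0.1 (expiry=2+16=18). clock=2
Op 8: insert a.com -> 10.0.0.3 (expiry=2+13=15). clock=2
Op 9: insert b.com -> 10.0.0.3 (expiry=2+5=7). clock=2
Op 10: tick 1 -> clock=3.
Op 11: tick 1 -> clock=4. purged={c.com}
Op 12: tick 1 -> clock=5.
Op 13: insert a.com -> 10.0.0.1 (expiry=5+15=20). clock=5
Op 14: insert e.com -> 10.0.0.5 (expiry=5+14=19). clock=5
Op 15: tick 1 -> clock=6.
Op 16: insert e.com -> 10.0.0.2 (expiry=6+5=11). clock=6
Op 17: insert e.com -> 10.0.0.2 (expiry=6+4=10). clock=6
Op 18: insert e.com -> 10.0.0.4 (expiry=6+2=8). clock=6
Op 19: tick 1 -> clock=7. purged={b.com}
lookup d.com: not in cache (expired or never inserted)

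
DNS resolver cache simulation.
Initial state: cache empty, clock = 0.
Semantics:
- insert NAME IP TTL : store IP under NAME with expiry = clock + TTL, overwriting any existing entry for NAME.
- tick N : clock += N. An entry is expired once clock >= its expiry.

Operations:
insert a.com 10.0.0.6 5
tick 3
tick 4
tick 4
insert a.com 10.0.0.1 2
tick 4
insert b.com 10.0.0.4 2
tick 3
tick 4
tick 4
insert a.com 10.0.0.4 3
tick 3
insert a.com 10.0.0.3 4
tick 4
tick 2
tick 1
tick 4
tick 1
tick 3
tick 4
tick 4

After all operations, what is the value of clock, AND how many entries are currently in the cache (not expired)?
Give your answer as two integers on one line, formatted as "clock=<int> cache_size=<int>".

Answer: clock=52 cache_size=0

Derivation:
Op 1: insert a.com -> 10.0.0.6 (expiry=0+5=5). clock=0
Op 2: tick 3 -> clock=3.
Op 3: tick 4 -> clock=7. purged={a.com}
Op 4: tick 4 -> clock=11.
Op 5: insert a.com -> 10.0.0.1 (expiry=11+2=13). clock=11
Op 6: tick 4 -> clock=15. purged={a.com}
Op 7: insert b.com -> 10.0.0.4 (expiry=15+2=17). clock=15
Op 8: tick 3 -> clock=18. purged={b.com}
Op 9: tick 4 -> clock=22.
Op 10: tick 4 -> clock=26.
Op 11: insert a.com -> 10.0.0.4 (expiry=26+3=29). clock=26
Op 12: tick 3 -> clock=29. purged={a.com}
Op 13: insert a.com -> 10.0.0.3 (expiry=29+4=33). clock=29
Op 14: tick 4 -> clock=33. purged={a.com}
Op 15: tick 2 -> clock=35.
Op 16: tick 1 -> clock=36.
Op 17: tick 4 -> clock=40.
Op 18: tick 1 -> clock=41.
Op 19: tick 3 -> clock=44.
Op 20: tick 4 -> clock=48.
Op 21: tick 4 -> clock=52.
Final clock = 52
Final cache (unexpired): {} -> size=0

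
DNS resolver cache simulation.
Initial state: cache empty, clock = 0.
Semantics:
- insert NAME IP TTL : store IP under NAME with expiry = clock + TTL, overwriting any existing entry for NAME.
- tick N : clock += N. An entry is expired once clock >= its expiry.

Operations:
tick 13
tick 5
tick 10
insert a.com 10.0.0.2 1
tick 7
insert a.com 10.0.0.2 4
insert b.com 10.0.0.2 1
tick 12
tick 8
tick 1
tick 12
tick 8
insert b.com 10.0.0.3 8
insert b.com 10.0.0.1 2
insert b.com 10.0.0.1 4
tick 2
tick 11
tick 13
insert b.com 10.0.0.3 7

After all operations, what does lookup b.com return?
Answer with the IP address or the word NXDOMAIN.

Answer: 10.0.0.3

Derivation:
Op 1: tick 13 -> clock=13.
Op 2: tick 5 -> clock=18.
Op 3: tick 10 -> clock=28.
Op 4: insert a.com -> 10.0.0.2 (expiry=28+1=29). clock=28
Op 5: tick 7 -> clock=35. purged={a.com}
Op 6: insert a.com -> 10.0.0.2 (expiry=35+4=39). clock=35
Op 7: insert b.com -> 10.0.0.2 (expiry=35+1=36). clock=35
Op 8: tick 12 -> clock=47. purged={a.com,b.com}
Op 9: tick 8 -> clock=55.
Op 10: tick 1 -> clock=56.
Op 11: tick 12 -> clock=68.
Op 12: tick 8 -> clock=76.
Op 13: insert b.com -> 10.0.0.3 (expiry=76+8=84). clock=76
Op 14: insert b.com -> 10.0.0.1 (expiry=76+2=78). clock=76
Op 15: insert b.com -> 10.0.0.1 (expiry=76+4=80). clock=76
Op 16: tick 2 -> clock=78.
Op 17: tick 11 -> clock=89. purged={b.com}
Op 18: tick 13 -> clock=102.
Op 19: insert b.com -> 10.0.0.3 (expiry=102+7=109). clock=102
lookup b.com: present, ip=10.0.0.3 expiry=109 > clock=102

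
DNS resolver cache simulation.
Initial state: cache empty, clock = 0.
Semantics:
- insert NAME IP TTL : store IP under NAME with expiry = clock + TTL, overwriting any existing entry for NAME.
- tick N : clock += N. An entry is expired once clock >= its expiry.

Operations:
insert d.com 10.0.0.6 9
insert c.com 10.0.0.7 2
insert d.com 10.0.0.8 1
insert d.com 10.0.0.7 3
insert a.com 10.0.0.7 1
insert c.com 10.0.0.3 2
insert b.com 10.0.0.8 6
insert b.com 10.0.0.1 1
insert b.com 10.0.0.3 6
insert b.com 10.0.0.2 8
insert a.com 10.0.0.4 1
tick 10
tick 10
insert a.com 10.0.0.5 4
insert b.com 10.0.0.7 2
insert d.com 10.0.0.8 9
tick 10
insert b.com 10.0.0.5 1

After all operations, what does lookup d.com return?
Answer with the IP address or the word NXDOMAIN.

Op 1: insert d.com -> 10.0.0.6 (expiry=0+9=9). clock=0
Op 2: insert c.com -> 10.0.0.7 (expiry=0+2=2). clock=0
Op 3: insert d.com -> 10.0.0.8 (expiry=0+1=1). clock=0
Op 4: insert d.com -> 10.0.0.7 (expiry=0+3=3). clock=0
Op 5: insert a.com -> 10.0.0.7 (expiry=0+1=1). clock=0
Op 6: insert c.com -> 10.0.0.3 (expiry=0+2=2). clock=0
Op 7: insert b.com -> 10.0.0.8 (expiry=0+6=6). clock=0
Op 8: insert b.com -> 10.0.0.1 (expiry=0+1=1). clock=0
Op 9: insert b.com -> 10.0.0.3 (expiry=0+6=6). clock=0
Op 10: insert b.com -> 10.0.0.2 (expiry=0+8=8). clock=0
Op 11: insert a.com -> 10.0.0.4 (expiry=0+1=1). clock=0
Op 12: tick 10 -> clock=10. purged={a.com,b.com,c.com,d.com}
Op 13: tick 10 -> clock=20.
Op 14: insert a.com -> 10.0.0.5 (expiry=20+4=24). clock=20
Op 15: insert b.com -> 10.0.0.7 (expiry=20+2=22). clock=20
Op 16: insert d.com -> 10.0.0.8 (expiry=20+9=29). clock=20
Op 17: tick 10 -> clock=30. purged={a.com,b.com,d.com}
Op 18: insert b.com -> 10.0.0.5 (expiry=30+1=31). clock=30
lookup d.com: not in cache (expired or never inserted)

Answer: NXDOMAIN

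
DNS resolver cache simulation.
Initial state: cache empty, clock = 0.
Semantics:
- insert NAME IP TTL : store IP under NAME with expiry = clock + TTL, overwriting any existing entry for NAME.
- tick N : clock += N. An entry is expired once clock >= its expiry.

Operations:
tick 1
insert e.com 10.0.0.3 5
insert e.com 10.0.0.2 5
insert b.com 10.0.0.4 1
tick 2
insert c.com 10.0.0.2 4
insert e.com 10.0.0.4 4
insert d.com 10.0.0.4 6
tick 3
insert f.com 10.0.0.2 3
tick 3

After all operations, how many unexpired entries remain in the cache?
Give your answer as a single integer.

Answer: 0

Derivation:
Op 1: tick 1 -> clock=1.
Op 2: insert e.com -> 10.0.0.3 (expiry=1+5=6). clock=1
Op 3: insert e.com -> 10.0.0.2 (expiry=1+5=6). clock=1
Op 4: insert b.com -> 10.0.0.4 (expiry=1+1=2). clock=1
Op 5: tick 2 -> clock=3. purged={b.com}
Op 6: insert c.com -> 10.0.0.2 (expiry=3+4=7). clock=3
Op 7: insert e.com -> 10.0.0.4 (expiry=3+4=7). clock=3
Op 8: insert d.com -> 10.0.0.4 (expiry=3+6=9). clock=3
Op 9: tick 3 -> clock=6.
Op 10: insert f.com -> 10.0.0.2 (expiry=6+3=9). clock=6
Op 11: tick 3 -> clock=9. purged={c.com,d.com,e.com,f.com}
Final cache (unexpired): {} -> size=0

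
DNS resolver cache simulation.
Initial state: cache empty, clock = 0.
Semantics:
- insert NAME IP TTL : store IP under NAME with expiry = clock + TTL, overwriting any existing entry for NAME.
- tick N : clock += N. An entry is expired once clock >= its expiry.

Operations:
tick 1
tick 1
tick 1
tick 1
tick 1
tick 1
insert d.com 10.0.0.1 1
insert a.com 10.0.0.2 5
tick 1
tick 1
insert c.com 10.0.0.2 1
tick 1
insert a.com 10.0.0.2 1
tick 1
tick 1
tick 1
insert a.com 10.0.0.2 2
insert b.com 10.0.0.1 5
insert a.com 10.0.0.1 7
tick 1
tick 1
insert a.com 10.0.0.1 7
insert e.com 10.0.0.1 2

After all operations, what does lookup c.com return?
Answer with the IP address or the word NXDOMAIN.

Answer: NXDOMAIN

Derivation:
Op 1: tick 1 -> clock=1.
Op 2: tick 1 -> clock=2.
Op 3: tick 1 -> clock=3.
Op 4: tick 1 -> clock=4.
Op 5: tick 1 -> clock=5.
Op 6: tick 1 -> clock=6.
Op 7: insert d.com -> 10.0.0.1 (expiry=6+1=7). clock=6
Op 8: insert a.com -> 10.0.0.2 (expiry=6+5=11). clock=6
Op 9: tick 1 -> clock=7. purged={d.com}
Op 10: tick 1 -> clock=8.
Op 11: insert c.com -> 10.0.0.2 (expiry=8+1=9). clock=8
Op 12: tick 1 -> clock=9. purged={c.com}
Op 13: insert a.com -> 10.0.0.2 (expiry=9+1=10). clock=9
Op 14: tick 1 -> clock=10. purged={a.com}
Op 15: tick 1 -> clock=11.
Op 16: tick 1 -> clock=12.
Op 17: insert a.com -> 10.0.0.2 (expiry=12+2=14). clock=12
Op 18: insert b.com -> 10.0.0.1 (expiry=12+5=17). clock=12
Op 19: insert a.com -> 10.0.0.1 (expiry=12+7=19). clock=12
Op 20: tick 1 -> clock=13.
Op 21: tick 1 -> clock=14.
Op 22: insert a.com -> 10.0.0.1 (expiry=14+7=21). clock=14
Op 23: insert e.com -> 10.0.0.1 (expiry=14+2=16). clock=14
lookup c.com: not in cache (expired or never inserted)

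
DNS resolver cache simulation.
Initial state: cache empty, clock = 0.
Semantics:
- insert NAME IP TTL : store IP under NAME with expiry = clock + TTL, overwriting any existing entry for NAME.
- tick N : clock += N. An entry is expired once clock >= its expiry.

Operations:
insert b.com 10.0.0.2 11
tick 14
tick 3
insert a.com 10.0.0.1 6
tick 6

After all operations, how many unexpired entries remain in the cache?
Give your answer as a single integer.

Op 1: insert b.com -> 10.0.0.2 (expiry=0+11=11). clock=0
Op 2: tick 14 -> clock=14. purged={b.com}
Op 3: tick 3 -> clock=17.
Op 4: insert a.com -> 10.0.0.1 (expiry=17+6=23). clock=17
Op 5: tick 6 -> clock=23. purged={a.com}
Final cache (unexpired): {} -> size=0

Answer: 0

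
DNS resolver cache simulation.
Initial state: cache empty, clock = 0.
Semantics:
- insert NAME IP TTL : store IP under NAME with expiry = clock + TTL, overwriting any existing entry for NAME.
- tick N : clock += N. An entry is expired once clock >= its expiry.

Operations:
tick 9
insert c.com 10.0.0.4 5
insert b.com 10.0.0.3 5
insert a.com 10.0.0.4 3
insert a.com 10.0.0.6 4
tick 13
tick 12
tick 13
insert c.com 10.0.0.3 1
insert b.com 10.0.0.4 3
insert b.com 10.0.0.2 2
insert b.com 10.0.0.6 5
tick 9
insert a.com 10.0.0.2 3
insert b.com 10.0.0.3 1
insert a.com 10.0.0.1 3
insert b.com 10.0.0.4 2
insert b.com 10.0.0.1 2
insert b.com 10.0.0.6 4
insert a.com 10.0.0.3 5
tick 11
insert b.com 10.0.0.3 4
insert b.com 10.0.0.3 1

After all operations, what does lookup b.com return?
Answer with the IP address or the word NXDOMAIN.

Op 1: tick 9 -> clock=9.
Op 2: insert c.com -> 10.0.0.4 (expiry=9+5=14). clock=9
Op 3: insert b.com -> 10.0.0.3 (expiry=9+5=14). clock=9
Op 4: insert a.com -> 10.0.0.4 (expiry=9+3=12). clock=9
Op 5: insert a.com -> 10.0.0.6 (expiry=9+4=13). clock=9
Op 6: tick 13 -> clock=22. purged={a.com,b.com,c.com}
Op 7: tick 12 -> clock=34.
Op 8: tick 13 -> clock=47.
Op 9: insert c.com -> 10.0.0.3 (expiry=47+1=48). clock=47
Op 10: insert b.com -> 10.0.0.4 (expiry=47+3=50). clock=47
Op 11: insert b.com -> 10.0.0.2 (expiry=47+2=49). clock=47
Op 12: insert b.com -> 10.0.0.6 (expiry=47+5=52). clock=47
Op 13: tick 9 -> clock=56. purged={b.com,c.com}
Op 14: insert a.com -> 10.0.0.2 (expiry=56+3=59). clock=56
Op 15: insert b.com -> 10.0.0.3 (expiry=56+1=57). clock=56
Op 16: insert a.com -> 10.0.0.1 (expiry=56+3=59). clock=56
Op 17: insert b.com -> 10.0.0.4 (expiry=56+2=58). clock=56
Op 18: insert b.com -> 10.0.0.1 (expiry=56+2=58). clock=56
Op 19: insert b.com -> 10.0.0.6 (expiry=56+4=60). clock=56
Op 20: insert a.com -> 10.0.0.3 (expiry=56+5=61). clock=56
Op 21: tick 11 -> clock=67. purged={a.com,b.com}
Op 22: insert b.com -> 10.0.0.3 (expiry=67+4=71). clock=67
Op 23: insert b.com -> 10.0.0.3 (expiry=67+1=68). clock=67
lookup b.com: present, ip=10.0.0.3 expiry=68 > clock=67

Answer: 10.0.0.3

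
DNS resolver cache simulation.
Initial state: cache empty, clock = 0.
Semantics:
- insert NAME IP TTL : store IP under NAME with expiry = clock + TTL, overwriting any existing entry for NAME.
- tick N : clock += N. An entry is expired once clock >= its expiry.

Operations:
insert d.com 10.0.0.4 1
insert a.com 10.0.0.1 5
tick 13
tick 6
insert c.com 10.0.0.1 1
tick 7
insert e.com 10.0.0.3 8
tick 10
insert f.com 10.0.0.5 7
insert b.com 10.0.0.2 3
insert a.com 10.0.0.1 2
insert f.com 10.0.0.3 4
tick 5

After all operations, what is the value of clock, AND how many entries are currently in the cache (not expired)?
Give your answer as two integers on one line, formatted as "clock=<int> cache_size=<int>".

Answer: clock=41 cache_size=0

Derivation:
Op 1: insert d.com -> 10.0.0.4 (expiry=0+1=1). clock=0
Op 2: insert a.com -> 10.0.0.1 (expiry=0+5=5). clock=0
Op 3: tick 13 -> clock=13. purged={a.com,d.com}
Op 4: tick 6 -> clock=19.
Op 5: insert c.com -> 10.0.0.1 (expiry=19+1=20). clock=19
Op 6: tick 7 -> clock=26. purged={c.com}
Op 7: insert e.com -> 10.0.0.3 (expiry=26+8=34). clock=26
Op 8: tick 10 -> clock=36. purged={e.com}
Op 9: insert f.com -> 10.0.0.5 (expiry=36+7=43). clock=36
Op 10: insert b.com -> 10.0.0.2 (expiry=36+3=39). clock=36
Op 11: insert a.com -> 10.0.0.1 (expiry=36+2=38). clock=36
Op 12: insert f.com -> 10.0.0.3 (expiry=36+4=40). clock=36
Op 13: tick 5 -> clock=41. purged={a.com,b.com,f.com}
Final clock = 41
Final cache (unexpired): {} -> size=0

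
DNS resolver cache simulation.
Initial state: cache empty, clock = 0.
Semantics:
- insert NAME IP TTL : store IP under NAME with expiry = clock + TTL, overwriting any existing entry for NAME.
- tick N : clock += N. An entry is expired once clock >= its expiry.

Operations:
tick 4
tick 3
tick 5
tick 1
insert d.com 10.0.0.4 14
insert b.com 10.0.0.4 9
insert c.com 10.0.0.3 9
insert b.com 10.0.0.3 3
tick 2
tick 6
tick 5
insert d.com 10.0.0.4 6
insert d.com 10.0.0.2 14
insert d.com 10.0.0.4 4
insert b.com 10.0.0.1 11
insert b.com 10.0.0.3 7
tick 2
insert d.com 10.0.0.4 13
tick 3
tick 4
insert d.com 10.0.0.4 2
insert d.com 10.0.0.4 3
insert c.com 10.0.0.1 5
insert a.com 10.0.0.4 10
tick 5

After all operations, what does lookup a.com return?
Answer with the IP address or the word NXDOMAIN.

Answer: 10.0.0.4

Derivation:
Op 1: tick 4 -> clock=4.
Op 2: tick 3 -> clock=7.
Op 3: tick 5 -> clock=12.
Op 4: tick 1 -> clock=13.
Op 5: insert d.com -> 10.0.0.4 (expiry=13+14=27). clock=13
Op 6: insert b.com -> 10.0.0.4 (expiry=13+9=22). clock=13
Op 7: insert c.com -> 10.0.0.3 (expiry=13+9=22). clock=13
Op 8: insert b.com -> 10.0.0.3 (expiry=13+3=16). clock=13
Op 9: tick 2 -> clock=15.
Op 10: tick 6 -> clock=21. purged={b.com}
Op 11: tick 5 -> clock=26. purged={c.com}
Op 12: insert d.com -> 10.0.0.4 (expiry=26+6=32). clock=26
Op 13: insert d.com -> 10.0.0.2 (expiry=26+14=40). clock=26
Op 14: insert d.com -> 10.0.0.4 (expiry=26+4=30). clock=26
Op 15: insert b.com -> 10.0.0.1 (expiry=26+11=37). clock=26
Op 16: insert b.com -> 10.0.0.3 (expiry=26+7=33). clock=26
Op 17: tick 2 -> clock=28.
Op 18: insert d.com -> 10.0.0.4 (expiry=28+13=41). clock=28
Op 19: tick 3 -> clock=31.
Op 20: tick 4 -> clock=35. purged={b.com}
Op 21: insert d.com -> 10.0.0.4 (expiry=35+2=37). clock=35
Op 22: insert d.com -> 10.0.0.4 (expiry=35+3=38). clock=35
Op 23: insert c.com -> 10.0.0.1 (expiry=35+5=40). clock=35
Op 24: insert a.com -> 10.0.0.4 (expiry=35+10=45). clock=35
Op 25: tick 5 -> clock=40. purged={c.com,d.com}
lookup a.com: present, ip=10.0.0.4 expiry=45 > clock=40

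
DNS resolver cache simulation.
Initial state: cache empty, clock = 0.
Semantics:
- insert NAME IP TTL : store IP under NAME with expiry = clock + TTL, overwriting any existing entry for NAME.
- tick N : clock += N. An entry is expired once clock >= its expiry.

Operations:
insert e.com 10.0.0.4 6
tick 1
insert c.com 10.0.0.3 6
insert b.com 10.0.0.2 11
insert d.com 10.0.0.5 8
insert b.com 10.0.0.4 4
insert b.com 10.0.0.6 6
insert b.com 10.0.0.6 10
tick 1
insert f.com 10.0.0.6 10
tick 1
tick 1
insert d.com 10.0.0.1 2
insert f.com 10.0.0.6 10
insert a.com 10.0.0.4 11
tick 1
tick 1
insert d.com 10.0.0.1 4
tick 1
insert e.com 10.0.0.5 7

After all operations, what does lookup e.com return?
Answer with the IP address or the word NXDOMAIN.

Op 1: insert e.com -> 10.0.0.4 (expiry=0+6=6). clock=0
Op 2: tick 1 -> clock=1.
Op 3: insert c.com -> 10.0.0.3 (expiry=1+6=7). clock=1
Op 4: insert b.com -> 10.0.0.2 (expiry=1+11=12). clock=1
Op 5: insert d.com -> 10.0.0.5 (expiry=1+8=9). clock=1
Op 6: insert b.com -> 10.0.0.4 (expiry=1+4=5). clock=1
Op 7: insert b.com -> 10.0.0.6 (expiry=1+6=7). clock=1
Op 8: insert b.com -> 10.0.0.6 (expiry=1+10=11). clock=1
Op 9: tick 1 -> clock=2.
Op 10: insert f.com -> 10.0.0.6 (expiry=2+10=12). clock=2
Op 11: tick 1 -> clock=3.
Op 12: tick 1 -> clock=4.
Op 13: insert d.com -> 10.0.0.1 (expiry=4+2=6). clock=4
Op 14: insert f.com -> 10.0.0.6 (expiry=4+10=14). clock=4
Op 15: insert a.com -> 10.0.0.4 (expiry=4+11=15). clock=4
Op 16: tick 1 -> clock=5.
Op 17: tick 1 -> clock=6. purged={d.com,e.com}
Op 18: insert d.com -> 10.0.0.1 (expiry=6+4=10). clock=6
Op 19: tick 1 -> clock=7. purged={c.com}
Op 20: insert e.com -> 10.0.0.5 (expiry=7+7=14). clock=7
lookup e.com: present, ip=10.0.0.5 expiry=14 > clock=7

Answer: 10.0.0.5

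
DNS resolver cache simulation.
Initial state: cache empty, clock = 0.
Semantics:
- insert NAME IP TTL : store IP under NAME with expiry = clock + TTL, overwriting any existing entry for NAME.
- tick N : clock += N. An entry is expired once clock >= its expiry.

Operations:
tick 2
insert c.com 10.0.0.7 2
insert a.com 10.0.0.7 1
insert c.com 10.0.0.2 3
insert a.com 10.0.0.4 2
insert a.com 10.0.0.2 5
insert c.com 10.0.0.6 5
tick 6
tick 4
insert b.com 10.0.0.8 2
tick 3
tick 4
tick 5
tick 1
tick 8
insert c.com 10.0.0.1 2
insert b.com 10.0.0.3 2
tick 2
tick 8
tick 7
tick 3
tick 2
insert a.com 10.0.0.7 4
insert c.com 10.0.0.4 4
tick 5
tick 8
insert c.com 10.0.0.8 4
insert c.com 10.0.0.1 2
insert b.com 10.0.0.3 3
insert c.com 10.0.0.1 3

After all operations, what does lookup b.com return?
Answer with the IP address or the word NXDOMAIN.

Answer: 10.0.0.3

Derivation:
Op 1: tick 2 -> clock=2.
Op 2: insert c.com -> 10.0.0.7 (expiry=2+2=4). clock=2
Op 3: insert a.com -> 10.0.0.7 (expiry=2+1=3). clock=2
Op 4: insert c.com -> 10.0.0.2 (expiry=2+3=5). clock=2
Op 5: insert a.com -> 10.0.0.4 (expiry=2+2=4). clock=2
Op 6: insert a.com -> 10.0.0.2 (expiry=2+5=7). clock=2
Op 7: insert c.com -> 10.0.0.6 (expiry=2+5=7). clock=2
Op 8: tick 6 -> clock=8. purged={a.com,c.com}
Op 9: tick 4 -> clock=12.
Op 10: insert b.com -> 10.0.0.8 (expiry=12+2=14). clock=12
Op 11: tick 3 -> clock=15. purged={b.com}
Op 12: tick 4 -> clock=19.
Op 13: tick 5 -> clock=24.
Op 14: tick 1 -> clock=25.
Op 15: tick 8 -> clock=33.
Op 16: insert c.com -> 10.0.0.1 (expiry=33+2=35). clock=33
Op 17: insert b.com -> 10.0.0.3 (expiry=33+2=35). clock=33
Op 18: tick 2 -> clock=35. purged={b.com,c.com}
Op 19: tick 8 -> clock=43.
Op 20: tick 7 -> clock=50.
Op 21: tick 3 -> clock=53.
Op 22: tick 2 -> clock=55.
Op 23: insert a.com -> 10.0.0.7 (expiry=55+4=59). clock=55
Op 24: insert c.com -> 10.0.0.4 (expiry=55+4=59). clock=55
Op 25: tick 5 -> clock=60. purged={a.com,c.com}
Op 26: tick 8 -> clock=68.
Op 27: insert c.com -> 10.0.0.8 (expiry=68+4=72). clock=68
Op 28: insert c.com -> 10.0.0.1 (expiry=68+2=70). clock=68
Op 29: insert b.com -> 10.0.0.3 (expiry=68+3=71). clock=68
Op 30: insert c.com -> 10.0.0.1 (expiry=68+3=71). clock=68
lookup b.com: present, ip=10.0.0.3 expiry=71 > clock=68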